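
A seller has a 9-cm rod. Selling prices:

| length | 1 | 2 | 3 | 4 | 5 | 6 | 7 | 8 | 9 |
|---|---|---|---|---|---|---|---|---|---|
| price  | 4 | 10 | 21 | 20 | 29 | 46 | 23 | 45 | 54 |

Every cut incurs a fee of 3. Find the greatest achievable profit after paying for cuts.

64

Build r[k] bottom-up: r[k] = max over allowed piece i of (p[i] + r[k−i]) − 3 per cut.
r[1] = 4
r[2] = 10
r[3] = 21
r[4] = 22  (first piece 1, then r[3]=21)
r[5] = 29
r[6] = 46
r[7] = 47  (first piece 1, then r[6]=46)
r[8] = 53  (first piece 2, then r[6]=46)
r[9] = 64  (first piece 3, then r[6]=46)
One optimal plan: pieces 6 + 3 (1 cut) → 67 − 3 = 64.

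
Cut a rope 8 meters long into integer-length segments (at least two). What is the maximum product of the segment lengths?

18

Fill prod[k] for k=2..8: at each k try every first piece i and multiply by the better of (k−i) uncut or prod[k−i].
prod[2] = 1·max(1,0) = 1·1 = 1
prod[3] = 1·max(2,1) = 1·2 = 2
prod[4] = 2·max(2,1) = 2·2 = 4
prod[5] = 2·max(3,2) = 2·3 = 6
prod[6] = 3·max(3,2) = 3·3 = 9
prod[7] = 2·max(5,6) = 2·6 = 12
prod[8] = 2·max(6,9) = 2·9 = 18
One optimal split: 3 + 3 + 2; product 3·3·2 = 18.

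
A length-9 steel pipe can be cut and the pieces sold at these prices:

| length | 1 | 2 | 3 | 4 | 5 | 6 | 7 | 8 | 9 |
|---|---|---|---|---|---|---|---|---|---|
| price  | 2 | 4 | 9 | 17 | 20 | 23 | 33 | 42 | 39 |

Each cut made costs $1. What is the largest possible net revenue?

43

Consider every possible first cut. net[k] is the best of p[i]+net[k−i] over all sellable i≤k, charging 1 whenever i<k.
net[1] = 2
net[2] = max(2+2-1, 4+0) = 4
net[3] = max(2+4-1, 4+2-1, 9+0) = 9
net[4] = max(2+9-1, 4+4-1, 9+2-1, 17+0) = 17
net[5] = max(2+17-1, 4+9-1, 9+4-1, 17+2-1, 20+0) = 20
net[6] = max(2+20-1, 4+17-1, 9+9-1, 17+4-1, 20+2-1, 23+0) = 23
net[7] = max(2+23-1, 4+20-1, 9+17-1, …, 23+2-1, 33+0) = 33
net[8] = max(2+33-1, 4+23-1, 9+20-1, …, 33+2-1, 42+0) = 42
net[9] = max(2+42-1, 4+33-1, 9+23-1, …, 42+2-1, 39+0) = 43
One optimal plan: pieces 8 + 1 (1 cut) → $44 − $1 = $43.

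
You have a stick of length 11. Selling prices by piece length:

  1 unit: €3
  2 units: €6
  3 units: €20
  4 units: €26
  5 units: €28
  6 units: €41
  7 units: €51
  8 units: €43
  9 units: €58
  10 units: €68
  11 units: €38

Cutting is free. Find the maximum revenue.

77

Let best[k] be the best obtainable value from length k. For each k, try every first piece i and keep the best of price[i] + best[k−i].
best[1] = 3
best[2] = 6  (first piece 1, then best[1]=3)
best[3] = 20
best[4] = 26
best[5] = 29  (first piece 1, then best[4]=26)
best[6] = 41
best[7] = 51
best[8] = 54  (first piece 1, then best[7]=51)
best[9] = 61  (first piece 3, then best[6]=41)
best[10] = 71  (first piece 3, then best[7]=51)
best[11] = 77  (first piece 4, then best[7]=51)
One optimal cutting: 7 + 4 → €51 + €26 = €77.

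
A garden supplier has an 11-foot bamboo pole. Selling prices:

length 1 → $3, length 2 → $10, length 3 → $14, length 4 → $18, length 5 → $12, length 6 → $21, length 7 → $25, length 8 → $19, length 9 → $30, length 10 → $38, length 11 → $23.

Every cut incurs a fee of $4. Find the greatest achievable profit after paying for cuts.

42

Consider every possible first cut. net[k] is the best of p[i]+net[k−i] over all sellable i≤k, charging 4 whenever i<k.
net[1] = 3
net[2] = 10
net[3] = 14
net[4] = 18
net[5] = 20  (first piece 2, then net[3]=14)
net[6] = 24  (first piece 2, then net[4]=18)
net[7] = 28  (first piece 3, then net[4]=18)
net[8] = 32  (first piece 4, then net[4]=18)
net[9] = 34  (first piece 2, then net[7]=28)
net[10] = 38  (first piece 2, then net[8]=32)
net[11] = 42  (first piece 3, then net[8]=32)
One optimal plan: pieces 4 + 4 + 3 (2 cuts) → $50 − $8 = $42.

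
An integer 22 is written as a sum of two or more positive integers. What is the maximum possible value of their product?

Define m[k] = max over 1≤i<k of i · max(k−i, m[k−i]); the inner max lets the remainder stay uncut if that's better.
m[2] = 1·max(1,0) = 1·1 = 1
m[3] = max(1·2, 2·1) = 2
m[4] = max(1·3, 2·2, 3·1) = 4
m[5] = max(1·4, 2·3, 3·2, 4·1) = 6
m[6] = max(1·6, 2·4, 3·3, 4·2, 5·1) = 9
m[7] = max(1·9, 2·6, 3·4, 4·3, 5·2, 6·1) = 12
m[8] = max(1·12, 2·9, 3·6, …, 6·2, 7·1) = 18
m[9] = max(1·18, 2·12, 3·9, …, 7·2, 8·1) = 27
m[10] = max(1·27, 2·18, 3·12, …, 8·2, 9·1) = 36
m[11] = max(1·36, 2·27, 3·18, …, 9·2, 10·1) = 54
m[12] = max(1·54, 2·36, 3·27, …, 10·2, 11·1) = 81
m[13] = max(1·81, 2·54, 3·36, …, 11·2, 12·1) = 108
m[14] = max(1·108, 2·81, 3·54, …, 12·2, 13·1) = 162
m[15] = max(1·162, 2·108, 3·81, …, 13·2, 14·1) = 243
m[16] = max(1·243, 2·162, 3·108, …, 14·2, 15·1) = 324
m[17] = max(1·324, 2·243, 3·162, …, 15·2, 16·1) = 486
m[18] = max(1·486, 2·324, 3·243, …, 16·2, 17·1) = 729
m[19] = max(1·729, 2·486, 3·324, …, 17·2, 18·1) = 972
m[20] = max(1·972, 2·729, 3·486, …, 18·2, 19·1) = 1458
m[21] = max(1·1458, 2·972, 3·729, …, 19·2, 20·1) = 2187
m[22] = max(1·2187, 2·1458, 3·972, …, 20·2, 21·1) = 2916
One optimal split: 3 + 3 + 3 + 3 + 3 + 3 + 2 + 2; product 3·3·3·3·3·3·2·2 = 2916.

2916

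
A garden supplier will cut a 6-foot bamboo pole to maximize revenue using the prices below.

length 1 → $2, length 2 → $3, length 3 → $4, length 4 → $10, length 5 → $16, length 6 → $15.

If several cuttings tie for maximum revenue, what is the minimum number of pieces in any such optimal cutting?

2

Build r[k] bottom-up: r[k] = max over allowed piece i of (p[i] + r[k−i]).
r[1] = 2
r[2] = max(2+2, 3+0) = 4
r[3] = max(2+4, 3+2, 4+0) = 6
r[4] = max(2+6, 3+4, 4+2, 10+0) = 10
r[5] = max(2+10, 3+6, 4+4, 10+2, 16+0) = 16
r[6] = max(2+16, 3+10, 4+6, 10+4, 16+2, 15+0) = 18
Maximum revenue is $18.
Now minimize piece count subject to staying optimal: for each k, pieces[k] = 1 + min over i with p[i]+r[k−i]=r[k] of pieces[k−i].
pieces[3] = 3
pieces[4] = 1
pieces[5] = 1
pieces[6] = 2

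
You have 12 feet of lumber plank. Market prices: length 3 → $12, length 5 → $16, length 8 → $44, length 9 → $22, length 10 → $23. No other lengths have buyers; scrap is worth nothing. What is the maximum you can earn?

Let f[k] be the best obtainable value from length k. For each k, try every first piece i and keep the best of price[i] + f[k−i].
f[1] = 0
f[2] = 0
f[3] = 12
f[4] = 12
f[5] = max(12+0, 16+0) = 16
f[6] = max(12+12, 16+0) = 24
f[7] = max(12+12, 16+0) = 24
f[8] = max(12+16, 16+12, 44+0) = 44
f[9] = max(12+24, 16+12, 44+0, 22+0) = 44
f[10] = max(12+24, 16+16, 44+0, 22+0, 23+0) = 44
f[11] = max(12+44, 16+24, 44+12, 22+0, 23+0) = 56
f[12] = max(12+44, 16+24, 44+12, 22+12, 23+0) = 56
One optimal cutting: pieces 8 + 3 with 1 foot of scrap → $56.

56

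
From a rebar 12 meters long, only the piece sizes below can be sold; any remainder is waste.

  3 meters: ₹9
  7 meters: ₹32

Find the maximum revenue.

Build best[k] bottom-up: best[k] = max over allowed piece i of (p[i] + best[k−i]).
best[1] = 0
best[2] = 0
best[3] = 9
best[4] = 9
best[5] = 9
best[6] = 18  (first piece 3, then best[3]=9)
best[7] = max(9+9, 32+0) = 32
best[8] = max(9+9, 32+0) = 32
best[9] = max(9+18, 32+0) = 32
best[10] = max(9+32, 32+9) = 41
best[11] = max(9+32, 32+9) = 41
best[12] = max(9+32, 32+9) = 41
One optimal cutting: pieces 7 + 3 with 2 meters of scrap → ₹41.

41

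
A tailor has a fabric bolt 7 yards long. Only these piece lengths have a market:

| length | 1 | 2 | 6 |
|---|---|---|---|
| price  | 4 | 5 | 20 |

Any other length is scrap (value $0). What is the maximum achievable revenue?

Build best[k] bottom-up: best[k] = max over allowed piece i of (p[i] + best[k−i]).
best[1] = 4
best[2] = max(4+4, 5+0) = 8
best[3] = max(4+8, 5+4) = 12
best[4] = max(4+12, 5+8) = 16
best[5] = max(4+16, 5+12) = 20
best[6] = max(4+20, 5+16, 20+0) = 24
best[7] = max(4+24, 5+20, 20+4) = 28
One optimal cutting: 1 + 1 + 1 + 1 + 1 + 1 + 1 → $28.

28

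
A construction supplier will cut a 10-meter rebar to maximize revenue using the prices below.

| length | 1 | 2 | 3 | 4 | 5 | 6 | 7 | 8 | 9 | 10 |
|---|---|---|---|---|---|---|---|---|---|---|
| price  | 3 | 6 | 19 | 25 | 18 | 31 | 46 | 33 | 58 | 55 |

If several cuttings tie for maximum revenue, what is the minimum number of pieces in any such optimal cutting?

2

Build r[k] bottom-up: r[k] = max over allowed piece i of (p[i] + r[k−i]).
r[1] = 3
r[2] = 6  (first piece 1, then r[1]=3)
r[3] = 19
r[4] = 25
r[5] = 28  (first piece 1, then r[4]=25)
r[6] = 38  (first piece 3, then r[3]=19)
r[7] = 46
r[8] = 50  (first piece 4, then r[4]=25)
r[9] = 58
r[10] = 65  (first piece 3, then r[7]=46)
Maximum revenue is ₹65.
Now minimize piece count subject to staying optimal: for each k, pieces[k] = 1 + min over i with p[i]+r[k−i]=r[k] of pieces[k−i].
pieces[7] = 1
pieces[8] = 2
pieces[9] = 1
pieces[10] = 2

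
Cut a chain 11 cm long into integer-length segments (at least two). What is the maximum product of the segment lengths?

54

Let prod[k] be the best product for length k (with at least one cut). For each first piece i, the rest contributes max(k−i, prod[k−i]).
prod[2] = 1×max(1,0) = 1×1 = 1
prod[3] = 1×max(2,1) = 1×2 = 2
prod[4] = 2×max(2,1) = 2×2 = 4
prod[5] = 2×max(3,2) = 2×3 = 6
prod[6] = 3×max(3,2) = 3×3 = 9
prod[7] = 2×max(5,6) = 2×6 = 12
prod[8] = 2×max(6,9) = 2×9 = 18
prod[9] = 3×max(6,9) = 3×9 = 27
prod[10] = 2×max(8,18) = 2×18 = 36
prod[11] = 2×max(9,27) = 2×27 = 54
One optimal split: 3 + 3 + 3 + 2; product 3×3×3×2 = 54.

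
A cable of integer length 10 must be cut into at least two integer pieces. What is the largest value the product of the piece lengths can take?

Let g[k] be the best product for length k (with at least one cut). For each first piece i, the rest contributes max(k−i, g[k−i]).
g[2] = 1×max(1,0) = 1×1 = 1
g[3] = 1×max(2,1) = 1×2 = 2
g[4] = 2×max(2,1) = 2×2 = 4
g[5] = 2×max(3,2) = 2×3 = 6
g[6] = 3×max(3,2) = 3×3 = 9
g[7] = 2×max(5,6) = 2×6 = 12
g[8] = 2×max(6,9) = 2×9 = 18
g[9] = 3×max(6,9) = 3×9 = 27
g[10] = 2×max(8,18) = 2×18 = 36
One optimal split: 3 + 3 + 2 + 2; product 3×3×2×2 = 36.

36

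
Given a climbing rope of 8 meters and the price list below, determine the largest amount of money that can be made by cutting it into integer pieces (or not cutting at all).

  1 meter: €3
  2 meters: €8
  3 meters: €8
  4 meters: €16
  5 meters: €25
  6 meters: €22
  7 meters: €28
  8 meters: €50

50

Let R[k] be the best obtainable value from length k. For each k, try every first piece i and keep the best of price[i] + R[k−i].
R[1] = 3
R[2] = max(3+3, 8+0) = 8
R[3] = max(3+8, 8+3, 8+0) = 11
R[4] = max(3+11, 8+8, 8+3, 16+0) = 16
R[5] = max(3+16, 8+11, 8+8, 16+3, 25+0) = 25
R[6] = max(3+25, 8+16, 8+11, 16+8, 25+3, 22+0) = 28
R[7] = max(3+28, 8+25, 8+16, …, 22+3, 28+0) = 33
R[8] = max(3+33, 8+28, 8+25, …, 28+3, 50+0) = 50
Best is to sell the whole 8-meter piece uncut for €50.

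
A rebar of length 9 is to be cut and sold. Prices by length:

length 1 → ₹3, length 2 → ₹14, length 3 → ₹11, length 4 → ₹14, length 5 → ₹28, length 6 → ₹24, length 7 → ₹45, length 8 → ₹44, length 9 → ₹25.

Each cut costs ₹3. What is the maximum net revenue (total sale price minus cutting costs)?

56

Consider every possible first cut. v[k] is the best of p[i]+v[k−i] over all sellable i≤k, charging 3 whenever i<k.
v[1] = 3
v[2] = 14
v[3] = 14  (first piece 1, then v[2]=14)
v[4] = 25  (first piece 2, then v[2]=14)
v[5] = 28
v[6] = 36  (first piece 2, then v[4]=25)
v[7] = 45
v[8] = 47  (first piece 2, then v[6]=36)
v[9] = 56  (first piece 2, then v[7]=45)
One optimal plan: pieces 7 + 2 (1 cut) → ₹59 − ₹3 = ₹56.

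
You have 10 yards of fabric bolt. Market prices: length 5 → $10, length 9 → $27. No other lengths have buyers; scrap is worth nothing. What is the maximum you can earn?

Build f[k] bottom-up: f[k] = max over allowed piece i of (p[i] + f[k−i]).
f[1] = 0
f[2] = 0
f[3] = 0
f[4] = 0
f[5] = 10
f[6] = 10
f[7] = 10
f[8] = 10
f[9] = max(10+0, 27+0) = 27
f[10] = max(10+10, 27+0) = 27
One optimal cutting: pieces 9 with 1 yard of scrap → $27.

27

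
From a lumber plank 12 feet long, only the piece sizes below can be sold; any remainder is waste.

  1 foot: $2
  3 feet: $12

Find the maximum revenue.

Build best[k] bottom-up: best[k] = max over allowed piece i of (p[i] + best[k−i]).
best[1] = 2
best[2] = 4  (first piece 1, then best[1]=2)
best[3] = max(2+4, 12+0) = 12
best[4] = max(2+12, 12+2) = 14
best[5] = max(2+14, 12+4) = 16
best[6] = max(2+16, 12+12) = 24
best[7] = max(2+24, 12+14) = 26
best[8] = max(2+26, 12+16) = 28
best[9] = max(2+28, 12+24) = 36
best[10] = max(2+36, 12+26) = 38
best[11] = max(2+38, 12+28) = 40
best[12] = max(2+40, 12+36) = 48
One optimal cutting: 3 + 3 + 3 + 3 → $48.

48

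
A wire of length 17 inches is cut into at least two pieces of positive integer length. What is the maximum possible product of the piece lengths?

486

Define m[k] = max over 1≤i<k of i · max(k−i, m[k−i]); the inner max lets the remainder stay uncut if that's better.
Small cases: m[2]=1, m[3]=2, m[4]=4, m[5]=6, m[6]=9, m[7]=12, m[8]=18, m[9]=27, m[10]=36, m[11]=54, m[12]=81.
m[13] = 2·max(11,54) = 2·54 = 108
m[14] = 2·max(12,81) = 2·81 = 162
m[15] = 3·max(12,81) = 3·81 = 243
m[16] = 2·max(14,162) = 2·162 = 324
m[17] = 2·max(15,243) = 2·243 = 486
One optimal split: 3 + 3 + 3 + 3 + 3 + 2; product 3·3·3·3·3·2 = 486.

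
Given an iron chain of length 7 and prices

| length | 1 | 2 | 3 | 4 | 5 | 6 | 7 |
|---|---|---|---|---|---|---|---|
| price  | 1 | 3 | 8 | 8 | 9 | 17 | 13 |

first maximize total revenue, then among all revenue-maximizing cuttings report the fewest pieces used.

Consider every possible first cut. r[k] is the best of p[i]+r[k−i] over all sellable i≤k.
r[1] = 1
r[2] = max(1+1, 3+0) = 3
r[3] = max(1+3, 3+1, 8+0) = 8
r[4] = max(1+8, 3+3, 8+1, 8+0) = 9
r[5] = max(1+9, 3+8, 8+3, 8+1, 9+0) = 11
r[6] = max(1+11, 3+9, 8+8, 8+3, 9+1, 17+0) = 17
r[7] = max(1+17, 3+11, 8+9, …, 17+1, 13+0) = 18
Maximum revenue is $18.
Now minimize piece count subject to staying optimal: for each k, pieces[k] = 1 + min over i with p[i]+r[k−i]=r[k] of pieces[k−i].
pieces[4] = 2
pieces[5] = 2
pieces[6] = 1
pieces[7] = 2

2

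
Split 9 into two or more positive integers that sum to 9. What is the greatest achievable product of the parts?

27

Let f[k] be the best product for length k (with at least one cut). For each first piece i, the rest contributes max(k−i, f[k−i]).
f[2] = 1*max(1,0) = 1*1 = 1
f[3] = max(1*2, 2*1) = 2
f[4] = max(1*3, 2*2, 3*1) = 4
f[5] = max(1*4, 2*3, 3*2, 4*1) = 6
f[6] = max(1*6, 2*4, 3*3, 4*2, 5*1) = 9
f[7] = max(1*9, 2*6, 3*4, 4*3, 5*2, 6*1) = 12
f[8] = max(1*12, 2*9, 3*6, …, 6*2, 7*1) = 18
f[9] = max(1*18, 2*12, 3*9, …, 7*2, 8*1) = 27
One optimal split: 3 + 3 + 3; product 3*3*3 = 27.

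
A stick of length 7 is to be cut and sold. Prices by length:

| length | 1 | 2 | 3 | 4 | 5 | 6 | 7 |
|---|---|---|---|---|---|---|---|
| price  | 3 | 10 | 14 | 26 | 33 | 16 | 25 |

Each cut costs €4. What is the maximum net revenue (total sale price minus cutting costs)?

39

Build net[k] bottom-up: net[k] = max over allowed piece i of (p[i] + net[k−i]) − 4 per cut.
net[1] = 3
net[2] = max(3+3-4, 10+0) = 10
net[3] = max(3+10-4, 10+3-4, 14+0) = 14
net[4] = max(3+14-4, 10+10-4, 14+3-4, 26+0) = 26
net[5] = max(3+26-4, 10+14-4, 14+10-4, 26+3-4, 33+0) = 33
net[6] = max(3+33-4, 10+26-4, 14+14-4, 26+10-4, 33+3-4, 16+0) = 32
net[7] = max(3+32-4, 10+33-4, 14+26-4, …, 16+3-4, 25+0) = 39
One optimal plan: pieces 5 + 2 (1 cut) → €43 − €4 = €39.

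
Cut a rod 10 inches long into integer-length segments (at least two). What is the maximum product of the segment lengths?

36

Define prod[k] = max over 1≤i<k of i · max(k−i, prod[k−i]); the inner max lets the remainder stay uncut if that's better.
prod[2] = 1*max(1,0) = 1*1 = 1
prod[3] = 1*max(2,1) = 1*2 = 2
prod[4] = 2*max(2,1) = 2*2 = 4
prod[5] = 2*max(3,2) = 2*3 = 6
prod[6] = 3*max(3,2) = 3*3 = 9
prod[7] = 2*max(5,6) = 2*6 = 12
prod[8] = 2*max(6,9) = 2*9 = 18
prod[9] = 3*max(6,9) = 3*9 = 27
prod[10] = 2*max(8,18) = 2*18 = 36
One optimal split: 3 + 3 + 2 + 2; product 3*3*2*2 = 36.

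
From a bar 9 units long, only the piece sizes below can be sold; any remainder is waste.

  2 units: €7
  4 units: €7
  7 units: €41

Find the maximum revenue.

48

Build f[k] bottom-up: f[k] = max over allowed piece i of (p[i] + f[k−i]).
f[1] = 0
f[2] = 7
f[3] = 7
f[4] = max(7+7, 7+0) = 14
f[5] = max(7+7, 7+0) = 14
f[6] = max(7+14, 7+7) = 21
f[7] = max(7+14, 7+7, 41+0) = 41
f[8] = max(7+21, 7+14, 41+0) = 41
f[9] = max(7+41, 7+14, 41+7) = 48
One optimal cutting: 7 + 2 → €48.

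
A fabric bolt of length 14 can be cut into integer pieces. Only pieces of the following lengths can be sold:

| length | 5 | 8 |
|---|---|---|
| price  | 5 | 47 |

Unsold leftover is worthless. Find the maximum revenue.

Build r[k] bottom-up: r[k] = max over allowed piece i of (p[i] + r[k−i]).
r[1] = 0
r[2] = 0
r[3] = 0
r[4] = 0
r[5] = 5
r[6] = 5
r[7] = 5
r[8] = 47
r[9] = 47
r[10] = 47
r[11] = 47
r[12] = 47
r[13] = 52  (first piece 5, then r[8]=47)
r[14] = 52
One optimal cutting: pieces 8 + 5 with 1 yard of scrap → $52.

52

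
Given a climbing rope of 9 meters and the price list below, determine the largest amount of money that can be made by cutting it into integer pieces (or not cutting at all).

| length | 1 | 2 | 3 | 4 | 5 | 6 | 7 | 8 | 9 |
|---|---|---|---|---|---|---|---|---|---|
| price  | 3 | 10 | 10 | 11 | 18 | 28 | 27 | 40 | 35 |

Consider every possible first cut. v[k] is the best of p[i]+v[k−i] over all sellable i≤k.
v[1] = 3
v[2] = 10
v[3] = 13  (first piece 1, then v[2]=10)
v[4] = 20  (first piece 2, then v[2]=10)
v[5] = 23  (first piece 1, then v[4]=20)
v[6] = 30  (first piece 2, then v[4]=20)
v[7] = 33  (first piece 1, then v[6]=30)
v[8] = 40  (first piece 2, then v[6]=30)
v[9] = 43  (first piece 1, then v[8]=40)
One optimal cutting: 2 + 2 + 2 + 2 + 1 → €10 + €10 + €10 + €10 + €3 = €43.

43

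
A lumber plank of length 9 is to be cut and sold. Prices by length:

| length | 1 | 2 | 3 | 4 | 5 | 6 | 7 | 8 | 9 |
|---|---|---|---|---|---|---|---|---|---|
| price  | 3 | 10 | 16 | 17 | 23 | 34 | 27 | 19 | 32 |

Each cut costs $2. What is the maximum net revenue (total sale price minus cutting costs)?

48

Build r[k] bottom-up: r[k] = max over allowed piece i of (p[i] + r[k−i]) − 2 per cut.
r[1] = 3
r[2] = max(3+3-2, 10+0) = 10
r[3] = max(3+10-2, 10+3-2, 16+0) = 16
r[4] = max(3+16-2, 10+10-2, 16+3-2, 17+0) = 18
r[5] = max(3+18-2, 10+16-2, 16+10-2, 17+3-2, 23+0) = 24
r[6] = max(3+24-2, 10+18-2, 16+16-2, 17+10-2, 23+3-2, 34+0) = 34
r[7] = max(3+34-2, 10+24-2, 16+18-2, …, 34+3-2, 27+0) = 35
r[8] = max(3+35-2, 10+34-2, 16+24-2, …, 27+3-2, 19+0) = 42
r[9] = max(3+42-2, 10+35-2, 16+34-2, …, 19+3-2, 32+0) = 48
One optimal plan: pieces 6 + 3 (1 cut) → $50 − $2 = $48.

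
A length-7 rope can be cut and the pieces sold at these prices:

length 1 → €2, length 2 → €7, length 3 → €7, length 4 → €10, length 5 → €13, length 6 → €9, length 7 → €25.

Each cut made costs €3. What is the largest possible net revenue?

Let r[k] be the best obtainable value from length k. For each k, try every first piece i and keep the best of price[i] + r[k−i] minus the 3 cut fee when i<k.
r[1] = 2
r[2] = 7
r[3] = 7
r[4] = 11  (first piece 2, then r[2]=7)
r[5] = 13
r[6] = 15  (first piece 2, then r[4]=11)
r[7] = 25
Best is to make no cuts and sell whole for €25.

25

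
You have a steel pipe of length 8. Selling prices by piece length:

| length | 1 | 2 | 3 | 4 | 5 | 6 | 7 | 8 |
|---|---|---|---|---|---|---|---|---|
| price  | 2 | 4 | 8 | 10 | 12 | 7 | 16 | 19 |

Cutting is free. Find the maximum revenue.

20

Consider every possible first cut. best[k] is the best of p[i]+best[k−i] over all sellable i≤k.
best[1] = 2
best[2] = 4  (first piece 1, then best[1]=2)
best[3] = 8
best[4] = 10  (first piece 1, then best[3]=8)
best[5] = 12  (first piece 1, then best[4]=10)
best[6] = 16  (first piece 3, then best[3]=8)
best[7] = 18  (first piece 1, then best[6]=16)
best[8] = 20  (first piece 1, then best[7]=18)
One optimal cutting: 3 + 3 + 1 + 1 → $8 + $8 + $2 + $2 = $20.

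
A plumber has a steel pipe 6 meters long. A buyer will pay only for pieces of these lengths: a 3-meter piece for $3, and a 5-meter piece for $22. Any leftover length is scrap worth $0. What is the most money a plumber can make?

22

Build r[k] bottom-up: r[k] = max over allowed piece i of (p[i] + r[k−i]).
r[1] = 0
r[2] = 0
r[3] = 3
r[4] = 3
r[5] = max(3+0, 22+0) = 22
r[6] = max(3+3, 22+0) = 22
One optimal cutting: pieces 5 with 1 meter of scrap → $22.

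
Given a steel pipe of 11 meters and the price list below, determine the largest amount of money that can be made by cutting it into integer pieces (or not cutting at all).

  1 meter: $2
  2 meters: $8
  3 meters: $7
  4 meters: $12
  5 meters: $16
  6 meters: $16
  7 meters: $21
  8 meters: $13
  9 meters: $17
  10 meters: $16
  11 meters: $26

42

Let v[k] be the best obtainable value from length k. For each k, try every first piece i and keep the best of price[i] + v[k−i].
v[1] = 2
v[2] = max(2+2, 8+0) = 8
v[3] = max(2+8, 8+2, 7+0) = 10
v[4] = max(2+10, 8+8, 7+2, 12+0) = 16
v[5] = max(2+16, 8+10, 7+8, 12+2, 16+0) = 18
v[6] = max(2+18, 8+16, 7+10, 12+8, 16+2, 16+0) = 24
v[7] = max(2+24, 8+18, 7+16, …, 16+2, 21+0) = 26
v[8] = max(2+26, 8+24, 7+18, …, 21+2, 13+0) = 32
v[9] = max(2+32, 8+26, 7+24, …, 13+2, 17+0) = 34
v[10] = max(2+34, 8+32, 7+26, …, 17+2, 16+0) = 40
v[11] = max(2+40, 8+34, 7+32, …, 16+2, 26+0) = 42
One optimal cutting: 2 + 2 + 2 + 2 + 2 + 1 → $8 + $8 + $8 + $8 + $8 + $2 = $42.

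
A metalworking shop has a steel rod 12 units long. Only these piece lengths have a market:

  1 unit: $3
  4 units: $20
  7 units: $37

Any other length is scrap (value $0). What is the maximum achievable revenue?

60

Build best[k] bottom-up: best[k] = max over allowed piece i of (p[i] + best[k−i]).
best[1] = 3
best[2] = 6  (first piece 1, then best[1]=3)
best[3] = 9  (first piece 1, then best[2]=6)
best[4] = 20
best[5] = 23  (first piece 1, then best[4]=20)
best[6] = 26  (first piece 1, then best[5]=23)
best[7] = 37
best[8] = 40  (first piece 1, then best[7]=37)
best[9] = 43  (first piece 1, then best[8]=40)
best[10] = 46  (first piece 1, then best[9]=43)
best[11] = 57  (first piece 4, then best[7]=37)
best[12] = 60  (first piece 1, then best[11]=57)
One optimal cutting: 7 + 4 + 1 → $60.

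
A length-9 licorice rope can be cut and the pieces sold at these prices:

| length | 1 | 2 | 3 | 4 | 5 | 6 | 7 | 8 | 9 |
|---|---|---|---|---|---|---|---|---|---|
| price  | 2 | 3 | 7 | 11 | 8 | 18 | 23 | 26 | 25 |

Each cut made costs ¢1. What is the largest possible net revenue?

Let r[k] be the best obtainable value from length k. For each k, try every first piece i and keep the best of price[i] + r[k−i] minus the 1 cut fee when i<k.
r[1] = 2
r[2] = max(2+2-1, 3+0) = 3
r[3] = max(2+3-1, 3+2-1, 7+0) = 7
r[4] = max(2+7-1, 3+3-1, 7+2-1, 11+0) = 11
r[5] = max(2+11-1, 3+7-1, 7+3-1, 11+2-1, 8+0) = 12
r[6] = max(2+12-1, 3+11-1, 7+7-1, 11+3-1, 8+2-1, 18+0) = 18
r[7] = max(2+18-1, 3+12-1, 7+11-1, …, 18+2-1, 23+0) = 23
r[8] = max(2+23-1, 3+18-1, 7+12-1, …, 23+2-1, 26+0) = 26
r[9] = max(2+26-1, 3+23-1, 7+18-1, …, 26+2-1, 25+0) = 27
One optimal plan: pieces 8 + 1 (1 cut) → ¢28 − ¢1 = ¢27.

27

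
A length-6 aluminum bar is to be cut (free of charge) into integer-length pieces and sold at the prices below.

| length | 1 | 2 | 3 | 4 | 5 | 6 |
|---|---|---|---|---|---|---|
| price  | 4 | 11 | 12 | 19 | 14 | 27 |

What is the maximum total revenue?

33

Consider every possible first cut. r[k] is the best of p[i]+r[k−i] over all sellable i≤k.
r[1] = 4
r[2] = max(4+4, 11+0) = 11
r[3] = max(4+11, 11+4, 12+0) = 15
r[4] = max(4+15, 11+11, 12+4, 19+0) = 22
r[5] = max(4+22, 11+15, 12+11, 19+4, 14+0) = 26
r[6] = max(4+26, 11+22, 12+15, 19+11, 14+4, 27+0) = 33
One optimal cutting: 2 + 2 + 2 → $11 + $11 + $11 = $33.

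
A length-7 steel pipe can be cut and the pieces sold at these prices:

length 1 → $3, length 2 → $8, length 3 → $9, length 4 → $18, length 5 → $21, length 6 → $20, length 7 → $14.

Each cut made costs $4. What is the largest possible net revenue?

25

Consider every possible first cut. net[k] is the best of p[i]+net[k−i] over all sellable i≤k, charging 4 whenever i<k.
net[1] = 3
net[2] = max(3+3-4, 8+0) = 8
net[3] = max(3+8-4, 8+3-4, 9+0) = 9
net[4] = max(3+9-4, 8+8-4, 9+3-4, 18+0) = 18
net[5] = max(3+18-4, 8+9-4, 9+8-4, 18+3-4, 21+0) = 21
net[6] = max(3+21-4, 8+18-4, 9+9-4, 18+8-4, 21+3-4, 20+0) = 22
net[7] = max(3+22-4, 8+21-4, 9+18-4, …, 20+3-4, 14+0) = 25
One optimal plan: pieces 5 + 2 (1 cut) → $29 − $4 = $25.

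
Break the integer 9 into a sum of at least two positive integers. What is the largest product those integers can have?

Fill m[k] for k=2..9: at each k try every first piece i and multiply by the better of (k−i) uncut or m[k−i].
m[2] = 1×max(1,0) = 1×1 = 1
m[3] = 1×max(2,1) = 1×2 = 2
m[4] = 2×max(2,1) = 2×2 = 4
m[5] = 2×max(3,2) = 2×3 = 6
m[6] = 3×max(3,2) = 3×3 = 9
m[7] = 2×max(5,6) = 2×6 = 12
m[8] = 2×max(6,9) = 2×9 = 18
m[9] = 3×max(6,9) = 3×9 = 27
One optimal split: 3 + 3 + 3; product 3×3×3 = 27.

27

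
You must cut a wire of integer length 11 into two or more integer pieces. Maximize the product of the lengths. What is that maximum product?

Define f[k] = max over 1≤i<k of i · max(k−i, f[k−i]); the inner max lets the remainder stay uncut if that's better.
Small cases: f[2]=1, f[3]=2.
f[4] = 2×max(2,1) = 2×2 = 4
f[5] = 2×max(3,2) = 2×3 = 6
f[6] = 3×max(3,2) = 3×3 = 9
f[7] = 2×max(5,6) = 2×6 = 12
f[8] = 2×max(6,9) = 2×9 = 18
f[9] = 3×max(6,9) = 3×9 = 27
f[10] = 2×max(8,18) = 2×18 = 36
f[11] = 2×max(9,27) = 2×27 = 54
One optimal split: 3 + 3 + 3 + 2; product 3×3×3×2 = 54.

54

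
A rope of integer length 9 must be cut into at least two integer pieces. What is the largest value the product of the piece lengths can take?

Define m[k] = max over 1≤i<k of i · max(k−i, m[k−i]); the inner max lets the remainder stay uncut if that's better.
m[2] = 1*max(1,0) = 1*1 = 1
m[3] = 1*max(2,1) = 1*2 = 2
m[4] = 2*max(2,1) = 2*2 = 4
m[5] = 2*max(3,2) = 2*3 = 6
m[6] = 3*max(3,2) = 3*3 = 9
m[7] = 2*max(5,6) = 2*6 = 12
m[8] = 2*max(6,9) = 2*9 = 18
m[9] = 3*max(6,9) = 3*9 = 27
One optimal split: 3 + 3 + 3; product 3*3*3 = 27.

27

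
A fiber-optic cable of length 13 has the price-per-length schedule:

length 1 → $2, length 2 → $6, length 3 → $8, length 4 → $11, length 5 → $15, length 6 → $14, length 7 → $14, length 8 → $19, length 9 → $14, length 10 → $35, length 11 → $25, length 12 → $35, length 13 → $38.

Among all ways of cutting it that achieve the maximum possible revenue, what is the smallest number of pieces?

Consider every possible first cut. r[k] is the best of p[i]+r[k−i] over all sellable i≤k.
r[1] = 2
r[2] = 6
r[3] = 8  (first piece 1, then r[2]=6)
r[4] = 12  (first piece 2, then r[2]=6)
r[5] = 15
r[6] = 18  (first piece 2, then r[4]=12)
r[7] = 21  (first piece 2, then r[5]=15)
r[8] = 24  (first piece 2, then r[6]=18)
r[9] = 27  (first piece 2, then r[7]=21)
r[10] = 35
r[11] = 37  (first piece 1, then r[10]=35)
r[12] = 41  (first piece 2, then r[10]=35)
r[13] = 43  (first piece 1, then r[12]=41)
Maximum revenue is $43.
Now minimize piece count subject to staying optimal: for each k, pieces[k] = 1 + min over i with p[i]+r[k−i]=r[k] of pieces[k−i].
pieces[10] = 1
pieces[11] = 2
pieces[12] = 2
pieces[13] = 2

2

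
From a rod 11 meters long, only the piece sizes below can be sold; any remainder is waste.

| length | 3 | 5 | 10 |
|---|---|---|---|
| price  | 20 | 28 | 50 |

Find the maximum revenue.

68

Consider every possible first cut. r[k] is the best of p[i]+r[k−i] over all sellable i≤k.
r[1] = 0
r[2] = 0
r[3] = 20
r[4] = 20
r[5] = max(20+0, 28+0) = 28
r[6] = max(20+20, 28+0) = 40
r[7] = max(20+20, 28+0) = 40
r[8] = max(20+28, 28+20) = 48
r[9] = max(20+40, 28+20) = 60
r[10] = max(20+40, 28+28, 50+0) = 60
r[11] = max(20+48, 28+40, 50+0) = 68
One optimal cutting: 5 + 3 + 3 → 68.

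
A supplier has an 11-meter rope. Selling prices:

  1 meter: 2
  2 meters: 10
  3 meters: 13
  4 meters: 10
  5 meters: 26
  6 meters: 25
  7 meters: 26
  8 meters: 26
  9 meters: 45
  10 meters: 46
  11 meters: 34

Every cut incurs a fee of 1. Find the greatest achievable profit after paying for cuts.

54

Build net[k] bottom-up: net[k] = max over allowed piece i of (p[i] + net[k−i]) − 1 per cut.
net[1] = 2
net[2] = max(2+2-1, 10+0) = 10
net[3] = max(2+10-1, 10+2-1, 13+0) = 13
net[4] = max(2+13-1, 10+10-1, 13+2-1, 10+0) = 19
net[5] = max(2+19-1, 10+13-1, 13+10-1, 10+2-1, 26+0) = 26
net[6] = max(2+26-1, 10+19-1, 13+13-1, 10+10-1, 26+2-1, 25+0) = 28
net[7] = max(2+28-1, 10+26-1, 13+19-1, …, 25+2-1, 26+0) = 35
net[8] = max(2+35-1, 10+28-1, 13+26-1, …, 26+2-1, 26+0) = 38
net[9] = max(2+38-1, 10+35-1, 13+28-1, …, 26+2-1, 45+0) = 45
net[10] = max(2+45-1, 10+38-1, 13+35-1, …, 45+2-1, 46+0) = 51
net[11] = max(2+51-1, 10+45-1, 13+38-1, …, 46+2-1, 34+0) = 54
One optimal plan: pieces 9 + 2 (1 cut) → 55 − 1 = 54.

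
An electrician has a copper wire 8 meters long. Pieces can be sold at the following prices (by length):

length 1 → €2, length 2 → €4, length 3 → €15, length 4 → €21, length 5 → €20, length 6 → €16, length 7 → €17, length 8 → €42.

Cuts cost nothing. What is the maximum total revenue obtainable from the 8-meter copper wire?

42

Build R[k] bottom-up: R[k] = max over allowed piece i of (p[i] + R[k−i]).
R[1] = 2
R[2] = 4  (first piece 1, then R[1]=2)
R[3] = 15
R[4] = 21
R[5] = 23  (first piece 1, then R[4]=21)
R[6] = 30  (first piece 3, then R[3]=15)
R[7] = 36  (first piece 3, then R[4]=21)
R[8] = 42  (first piece 4, then R[4]=21)
One optimal cutting: 4 + 4 → €21 + €21 = €42.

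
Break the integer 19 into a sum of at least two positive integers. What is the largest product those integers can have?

972

Define f[k] = max over 1≤i<k of i · max(k−i, f[k−i]); the inner max lets the remainder stay uncut if that's better.
Small cases: f[2]=1, f[3]=2, f[4]=4, f[5]=6, f[6]=9, f[7]=12, f[8]=18, f[9]=27, f[10]=36, f[11]=54, f[12]=81, f[13]=108.
f[14] = max(1·108, 2·81, 3·54, …, 12·2, 13·1) = 162
f[15] = max(1·162, 2·108, 3·81, …, 13·2, 14·1) = 243
f[16] = max(1·243, 2·162, 3·108, …, 14·2, 15·1) = 324
f[17] = max(1·324, 2·243, 3·162, …, 15·2, 16·1) = 486
f[18] = max(1·486, 2·324, 3·243, …, 16·2, 17·1) = 729
f[19] = max(1·729, 2·486, 3·324, …, 17·2, 18·1) = 972
One optimal split: 3 + 3 + 3 + 3 + 3 + 2 + 2; product 3·3·3·3·3·2·2 = 972.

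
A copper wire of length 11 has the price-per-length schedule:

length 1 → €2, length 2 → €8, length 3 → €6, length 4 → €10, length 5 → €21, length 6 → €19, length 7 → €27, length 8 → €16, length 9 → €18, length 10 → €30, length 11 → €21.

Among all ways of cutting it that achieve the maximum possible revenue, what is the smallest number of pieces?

4

Let r[k] be the best obtainable value from length k. For each k, try every first piece i and keep the best of price[i] + r[k−i].
r[1] = 2
r[2] = max(2+2, 8+0) = 8
r[3] = max(2+8, 8+2, 6+0) = 10
r[4] = max(2+10, 8+8, 6+2, 10+0) = 16
r[5] = max(2+16, 8+10, 6+8, 10+2, 21+0) = 21
r[6] = max(2+21, 8+16, 6+10, 10+8, 21+2, 19+0) = 24
r[7] = max(2+24, 8+21, 6+16, …, 19+2, 27+0) = 29
r[8] = max(2+29, 8+24, 6+21, …, 27+2, 16+0) = 32
r[9] = max(2+32, 8+29, 6+24, …, 16+2, 18+0) = 37
r[10] = max(2+37, 8+32, 6+29, …, 18+2, 30+0) = 42
r[11] = max(2+42, 8+37, 6+32, …, 30+2, 21+0) = 45
Maximum revenue is €45.
Now minimize piece count subject to staying optimal: for each k, pieces[k] = 1 + min over i with p[i]+r[k−i]=r[k] of pieces[k−i].
pieces[8] = 4
pieces[9] = 3
pieces[10] = 2
pieces[11] = 4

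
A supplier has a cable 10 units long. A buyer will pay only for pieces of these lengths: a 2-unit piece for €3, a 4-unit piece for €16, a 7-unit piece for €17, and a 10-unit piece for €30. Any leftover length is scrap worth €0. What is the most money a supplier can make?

35

Let best[k] be the best obtainable value from length k. For each k, try every first piece i and keep the best of price[i] + best[k−i].
best[1] = 0
best[2] = 3
best[3] = 3
best[4] = max(3+3, 16+0) = 16
best[5] = max(3+3, 16+0) = 16
best[6] = max(3+16, 16+3) = 19
best[7] = max(3+16, 16+3, 17+0) = 19
best[8] = max(3+19, 16+16, 17+0) = 32
best[9] = max(3+19, 16+16, 17+3) = 32
best[10] = max(3+32, 16+19, 17+3, 30+0) = 35
One optimal cutting: 4 + 4 + 2 → €35.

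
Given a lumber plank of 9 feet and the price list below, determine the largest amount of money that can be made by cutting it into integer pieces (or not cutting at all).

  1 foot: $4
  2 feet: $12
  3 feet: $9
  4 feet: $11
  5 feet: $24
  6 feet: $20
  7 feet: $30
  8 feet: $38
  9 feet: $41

52

Consider every possible first cut. r[k] is the best of p[i]+r[k−i] over all sellable i≤k.
r[1] = 4
r[2] = 12
r[3] = 16  (first piece 1, then r[2]=12)
r[4] = 24  (first piece 2, then r[2]=12)
r[5] = 28  (first piece 1, then r[4]=24)
r[6] = 36  (first piece 2, then r[4]=24)
r[7] = 40  (first piece 1, then r[6]=36)
r[8] = 48  (first piece 2, then r[6]=36)
r[9] = 52  (first piece 1, then r[8]=48)
One optimal cutting: 2 + 2 + 2 + 2 + 1 → $12 + $12 + $12 + $12 + $4 = $52.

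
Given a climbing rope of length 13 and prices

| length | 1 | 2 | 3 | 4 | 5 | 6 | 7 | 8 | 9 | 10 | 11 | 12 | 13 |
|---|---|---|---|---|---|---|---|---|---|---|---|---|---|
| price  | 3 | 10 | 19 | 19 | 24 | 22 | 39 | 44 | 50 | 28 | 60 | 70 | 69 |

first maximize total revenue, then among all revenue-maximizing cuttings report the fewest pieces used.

Let r[k] be the best obtainable value from length k. For each k, try every first piece i and keep the best of price[i] + r[k−i].
r[1] = 3
r[2] = 10
r[3] = 19
r[4] = 22  (first piece 1, then r[3]=19)
r[5] = 29  (first piece 2, then r[3]=19)
r[6] = 38  (first piece 3, then r[3]=19)
r[7] = 41  (first piece 1, then r[6]=38)
r[8] = 48  (first piece 2, then r[6]=38)
r[9] = 57  (first piece 3, then r[6]=38)
r[10] = 60  (first piece 1, then r[9]=57)
r[11] = 67  (first piece 2, then r[9]=57)
r[12] = 76  (first piece 3, then r[9]=57)
r[13] = 79  (first piece 1, then r[12]=76)
Maximum revenue is €79.
Now minimize piece count subject to staying optimal: for each k, pieces[k] = 1 + min over i with p[i]+r[k−i]=r[k] of pieces[k−i].
pieces[10] = 4
pieces[11] = 4
pieces[12] = 4
pieces[13] = 5

5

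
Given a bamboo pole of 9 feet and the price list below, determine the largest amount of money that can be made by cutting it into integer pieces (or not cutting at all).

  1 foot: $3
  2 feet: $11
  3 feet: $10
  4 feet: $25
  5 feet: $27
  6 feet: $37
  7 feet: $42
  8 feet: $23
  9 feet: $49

Build best[k] bottom-up: best[k] = max over allowed piece i of (p[i] + best[k−i]).
best[1] = 3
best[2] = 11
best[3] = 14  (first piece 1, then best[2]=11)
best[4] = 25
best[5] = 28  (first piece 1, then best[4]=25)
best[6] = 37
best[7] = 42
best[8] = 50  (first piece 4, then best[4]=25)
best[9] = 53  (first piece 1, then best[8]=50)
One optimal cutting: 4 + 4 + 1 → $25 + $25 + $3 = $53.

53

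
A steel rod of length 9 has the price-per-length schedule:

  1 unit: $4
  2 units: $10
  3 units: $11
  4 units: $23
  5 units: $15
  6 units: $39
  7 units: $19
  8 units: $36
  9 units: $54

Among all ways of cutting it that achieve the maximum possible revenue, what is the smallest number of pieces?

Consider every possible first cut. r[k] is the best of p[i]+r[k−i] over all sellable i≤k.
r[1] = 4
r[2] = 10
r[3] = 14  (first piece 1, then r[2]=10)
r[4] = 23
r[5] = 27  (first piece 1, then r[4]=23)
r[6] = 39
r[7] = 43  (first piece 1, then r[6]=39)
r[8] = 49  (first piece 2, then r[6]=39)
r[9] = 54
Maximum revenue is $54.
Now minimize piece count subject to staying optimal: for each k, pieces[k] = 1 + min over i with p[i]+r[k−i]=r[k] of pieces[k−i].
pieces[6] = 1
pieces[7] = 2
pieces[8] = 2
pieces[9] = 1

1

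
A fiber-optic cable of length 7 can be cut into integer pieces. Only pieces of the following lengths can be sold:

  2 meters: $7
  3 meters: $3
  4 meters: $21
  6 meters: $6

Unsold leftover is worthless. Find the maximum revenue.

28

Let r[k] be the best obtainable value from length k. For each k, try every first piece i and keep the best of price[i] + r[k−i].
r[1] = 0
r[2] = 7
r[3] = max(7+0, 3+0) = 7
r[4] = max(7+7, 3+0, 21+0) = 21
r[5] = max(7+7, 3+7, 21+0) = 21
r[6] = max(7+21, 3+7, 21+7, 6+0) = 28
r[7] = max(7+21, 3+21, 21+7, 6+0) = 28
One optimal cutting: pieces 4 + 2 with 1 meter of scrap → $28.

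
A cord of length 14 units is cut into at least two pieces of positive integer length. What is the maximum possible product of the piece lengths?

Define prod[k] = max over 1≤i<k of i · max(k−i, prod[k−i]); the inner max lets the remainder stay uncut if that's better.
Small cases: prod[2]=1, prod[3]=2, prod[4]=4, prod[5]=6, prod[6]=9, prod[7]=12, prod[8]=18, prod[9]=27.
prod[10] = max(1*27, 2*18, 3*12, …, 8*2, 9*1) = 36
prod[11] = max(1*36, 2*27, 3*18, …, 9*2, 10*1) = 54
prod[12] = max(1*54, 2*36, 3*27, …, 10*2, 11*1) = 81
prod[13] = max(1*81, 2*54, 3*36, …, 11*2, 12*1) = 108
prod[14] = max(1*108, 2*81, 3*54, …, 12*2, 13*1) = 162
One optimal split: 3 + 3 + 3 + 3 + 2; product 3*3*3*3*2 = 162.

162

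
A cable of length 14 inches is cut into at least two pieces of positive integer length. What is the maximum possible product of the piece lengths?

162

Fill f[k] for k=2..14: at each k try every first piece i and multiply by the better of (k−i) uncut or f[k−i].
f[2] = 1*max(1,0) = 1*1 = 1
f[3] = 1*max(2,1) = 1*2 = 2
f[4] = 2*max(2,1) = 2*2 = 4
f[5] = 2*max(3,2) = 2*3 = 6
f[6] = 3*max(3,2) = 3*3 = 9
f[7] = 2*max(5,6) = 2*6 = 12
f[8] = 2*max(6,9) = 2*9 = 18
f[9] = 3*max(6,9) = 3*9 = 27
f[10] = 2*max(8,18) = 2*18 = 36
f[11] = 2*max(9,27) = 2*27 = 54
f[12] = 3*max(9,27) = 3*27 = 81
f[13] = 2*max(11,54) = 2*54 = 108
f[14] = 2*max(12,81) = 2*81 = 162
One optimal split: 3 + 3 + 3 + 3 + 2; product 3*3*3*3*2 = 162.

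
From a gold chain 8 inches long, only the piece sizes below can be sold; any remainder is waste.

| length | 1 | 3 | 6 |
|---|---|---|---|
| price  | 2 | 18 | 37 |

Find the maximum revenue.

41

Consider every possible first cut. f[k] is the best of p[i]+f[k−i] over all sellable i≤k.
f[1] = 2
f[2] = 4  (first piece 1, then f[1]=2)
f[3] = 18
f[4] = 20  (first piece 1, then f[3]=18)
f[5] = 22  (first piece 1, then f[4]=20)
f[6] = 37
f[7] = 39  (first piece 1, then f[6]=37)
f[8] = 41  (first piece 1, then f[7]=39)
One optimal cutting: 6 + 1 + 1 → $41.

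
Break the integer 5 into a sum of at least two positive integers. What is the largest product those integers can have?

Define g[k] = max over 1≤i<k of i · max(k−i, g[k−i]); the inner max lets the remainder stay uncut if that's better.
g[2] = 1*max(1,0) = 1*1 = 1
g[3] = 1*max(2,1) = 1*2 = 2
g[4] = 2*max(2,1) = 2*2 = 4
g[5] = 2*max(3,2) = 2*3 = 6
One optimal split: 3 + 2; product 3*2 = 6.

6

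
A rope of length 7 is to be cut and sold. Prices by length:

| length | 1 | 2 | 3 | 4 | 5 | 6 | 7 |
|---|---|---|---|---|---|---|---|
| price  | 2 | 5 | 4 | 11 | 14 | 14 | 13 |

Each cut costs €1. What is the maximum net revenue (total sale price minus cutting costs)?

18

Let v[k] be the best obtainable value from length k. For each k, try every first piece i and keep the best of price[i] + v[k−i] minus the 1 cut fee when i<k.
v[1] = 2
v[2] = 5
v[3] = 6  (first piece 1, then v[2]=5)
v[4] = 11
v[5] = 14
v[6] = 15  (first piece 1, then v[5]=14)
v[7] = 18  (first piece 2, then v[5]=14)
One optimal plan: pieces 5 + 2 (1 cut) → €19 − €1 = €18.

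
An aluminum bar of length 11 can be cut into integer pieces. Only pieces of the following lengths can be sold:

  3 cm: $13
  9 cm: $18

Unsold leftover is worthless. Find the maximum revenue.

39

Let f[k] be the best obtainable value from length k. For each k, try every first piece i and keep the best of price[i] + f[k−i].
f[1] = 0
f[2] = 0
f[3] = 13
f[4] = 13
f[5] = 13
f[6] = 26  (first piece 3, then f[3]=13)
f[7] = 26
f[8] = 26
f[9] = max(13+26, 18+0) = 39
f[10] = max(13+26, 18+0) = 39
f[11] = max(13+26, 18+0) = 39
One optimal cutting: pieces 3 + 3 + 3 with 2 cm of scrap → $39.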